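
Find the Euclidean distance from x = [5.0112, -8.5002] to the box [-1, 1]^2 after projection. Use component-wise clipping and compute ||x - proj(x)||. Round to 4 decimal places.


Project each component onto [-1, 1].
clip(5.0112) = 1.0, clip(-8.5002) = -1.0
Projection = [1.0, -1.0]
Squared diffs: [16.0897, 56.253]
Distance = sqrt(72.3427) = 8.5055


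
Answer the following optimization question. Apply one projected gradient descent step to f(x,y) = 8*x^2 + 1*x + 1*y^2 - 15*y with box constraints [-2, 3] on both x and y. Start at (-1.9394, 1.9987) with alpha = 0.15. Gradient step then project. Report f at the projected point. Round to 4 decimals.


Step 1: Compute gradient at (-1.9394, 1.9987).
grad_x = 2*8*-1.9394 + 1 = -30.0304
grad_y = 2*1*1.9987 - 15 = -11.0026
Step 2: Gradient step.
x_raw = -1.9394 - 0.15*-30.0304 = 2.5652
y_raw = 1.9987 - 0.15*-11.0026 = 3.6491
Step 3: Project onto [-2, 3].
x_proj = clip(2.5652) = 2.5652
y_proj = clip(3.6491) = 3.0
Step 4: Evaluate f.
f(2.5652, 3.0) = 19.2055


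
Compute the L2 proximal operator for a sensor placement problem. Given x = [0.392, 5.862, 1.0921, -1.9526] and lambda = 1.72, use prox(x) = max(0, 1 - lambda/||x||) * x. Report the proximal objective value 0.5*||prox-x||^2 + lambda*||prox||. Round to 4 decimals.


Step 1: Compute ||x||.
||x|| = 6.2867
Step 2: Compute scaling factor.
scale = max(0, 1 - 1.72/6.2867) = 0.7264
Step 3: prox(x) = [0.2848, 4.2582, 0.7933, -1.4184]
||prox(x)|| = 4.5667
Step 4: Proximal objective.
0.5*||prox-x||^2 = 1.4792
lambda*||prox|| = 7.8547
Total = 9.3338


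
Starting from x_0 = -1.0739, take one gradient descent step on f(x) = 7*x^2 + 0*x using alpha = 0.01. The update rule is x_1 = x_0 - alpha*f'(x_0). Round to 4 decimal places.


We compute the gradient at x_0 and apply the update.
f'(x) = 14*x + 0
f'(-1.0739) = 14*-1.0739 + 0 = -15.0346
x_1 = -1.0739 - 0.01*-15.0346 = -0.9236


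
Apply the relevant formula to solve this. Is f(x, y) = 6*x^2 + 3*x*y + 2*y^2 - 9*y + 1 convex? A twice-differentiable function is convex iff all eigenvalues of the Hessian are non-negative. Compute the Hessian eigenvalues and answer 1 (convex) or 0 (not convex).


The Hessian of f(x,y) = 6*x^2 + 3*x*y + 2*y^2 - 9*y + 1 is:
H = [[12, 3], [3, 4]]
Trace = 12 + 4 = 16
Determinant = 12*4 - (3)^2 = 39
Discriminant = (16)^2 - 4*39 = 100.0
Eigenvalues: lambda_1 = 3.0, lambda_2 = 13.0
The function is convex.

1


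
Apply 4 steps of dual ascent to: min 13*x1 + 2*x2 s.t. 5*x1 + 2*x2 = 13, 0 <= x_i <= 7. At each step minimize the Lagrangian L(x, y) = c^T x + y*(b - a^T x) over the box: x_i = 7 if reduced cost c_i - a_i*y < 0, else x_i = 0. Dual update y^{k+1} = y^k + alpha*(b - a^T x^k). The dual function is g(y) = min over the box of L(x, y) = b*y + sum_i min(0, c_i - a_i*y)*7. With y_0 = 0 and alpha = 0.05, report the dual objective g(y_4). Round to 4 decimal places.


Dual ascent for LP: min 13*x1 + 2*x2, 5*x1 + 2*x2 = 13, 0 <= x_i <= 7
Step 1: y^k = 0.0, reduced costs: (13.0, 2.0)
  x^k = (0.0, 0.0), subgradient = b - a^T x = 13.0
  y^{k+1} = 0.0 + 0.05*13.0 = 0.65
Step 2: y^k = 0.65, reduced costs: (9.75, 0.7)
  x^k = (0.0, 0.0), subgradient = b - a^T x = 13.0
  y^{k+1} = 0.65 + 0.05*13.0 = 1.3
Step 3: y^k = 1.3, reduced costs: (6.5, -0.6)
  x^k = (0.0, 7.0), subgradient = b - a^T x = -1.0
  y^{k+1} = 1.3 + 0.05*-1.0 = 1.25
Step 4: y^k = 1.25, reduced costs: (6.75, -0.5)
  x^k = (0.0, 7.0), subgradient = b - a^T x = -1.0
  y^{k+1} = 1.25 + 0.05*-1.0 = 1.2
Dual objective at y_4 = 1.2: reduced costs (7.0, -0.4), box minimizer x = (0.0, 7.0)
g(y_4) = b*y + (c1 - a1*y)*x1 + (c2 - a2*y)*x2 = 13*1.2 + 7.0*0.0 + (-0.4)*7.0 = 15.6 + 0.0 - 2.8 = 12.8


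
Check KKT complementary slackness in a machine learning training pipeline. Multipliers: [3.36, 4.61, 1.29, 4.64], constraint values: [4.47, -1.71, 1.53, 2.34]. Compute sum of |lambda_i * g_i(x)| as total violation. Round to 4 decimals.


KKT complementary slackness check:
lambda_1 * g_1 = 3.36 * 4.47 = 15.0192
lambda_2 * g_2 = 4.61 * -1.71 = -7.8831
lambda_3 * g_3 = 1.29 * 1.53 = 1.9737
lambda_4 * g_4 = 4.64 * 2.34 = 10.8576
Total violation = 15.0192 + 7.8831 + 1.9737 + 10.8576 = 35.7336


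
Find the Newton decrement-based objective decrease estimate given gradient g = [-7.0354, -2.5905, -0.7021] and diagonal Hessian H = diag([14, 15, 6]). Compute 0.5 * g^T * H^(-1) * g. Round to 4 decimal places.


Step 1: H is diagonal, so H^(-1) * g = [-0.5025, -0.1727, -0.117].
Step 2: g^T H^(-1) g = sum_i g_i^2 / H_ii
  = (-7.0354)^2/14 + (-2.5905)^2/15 + (-0.7021)^2/6
  = 3.5355 + 0.4474 + 0.0822 = 4.065
Step 3: Objective decrease = 0.5 * g^T H^(-1) g = 2.0325


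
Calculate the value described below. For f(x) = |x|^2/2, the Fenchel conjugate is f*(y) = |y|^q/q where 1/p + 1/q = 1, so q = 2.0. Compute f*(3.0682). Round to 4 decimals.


The conjugate exponent q satisfies 1/p + 1/q = 1.
p = 2, so q = 2/(2 - 1) = 2.0
|y|^q = 3.0682^2.0 = 9.4139
f*(3.0682) = 9.4139 / 2.0 = 4.7069


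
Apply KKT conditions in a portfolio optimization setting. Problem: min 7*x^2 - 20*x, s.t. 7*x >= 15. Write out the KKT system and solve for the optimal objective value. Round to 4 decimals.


Step 1: Try lambda = 0 (constraint inactive).
x_unc = 20/(2*7) = 1.4286
Check: 7*1.4286 = 10.0002 < 15 -- violated!
Step 2: Constraint must be active: 7*x = 15
x* = 15/7 = 2.1429 (rounded; the exact value 15/7 is used below)
lambda = (2*7*(15/7) - 20)/7 = 1.4286
Step 3: Compute optimal value.
f(x*) = 7*(15/7)^2 - 20*(15/7) = -10.7143


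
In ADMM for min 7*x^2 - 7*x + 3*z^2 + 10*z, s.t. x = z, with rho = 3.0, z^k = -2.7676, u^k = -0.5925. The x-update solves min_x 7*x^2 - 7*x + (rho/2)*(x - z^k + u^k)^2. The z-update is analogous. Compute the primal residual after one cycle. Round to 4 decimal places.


ADMM iteration with rho = 3.0, z^k = -2.7676, u^k = -0.5925
Step 1: x-update.
Minimize 7*x^2 - 7*x + (3.0/2)*(x + 2.7676 - 0.5925)^2
FOC: (2*7 + 3.0)*x = 7 + 3.0*(-2.7676 + 0.5925)
x^{k+1} = 0.0279
Step 2: z-update.
Minimize 3*z^2 + 10*z + (3.0/2)*(0.0279 - z - 0.5925)^2
FOC: (2*3 + 3.0)*z = -10 + 3.0*(0.0279 - 0.5925)
z^{k+1} = -1.2993
Step 3: u-update.
u^{k+1} = -0.5925 + 0.0279 + 1.2993 = 0.7347
Step 4: Primal residual = |0.0279 + 1.2993| = 1.3272


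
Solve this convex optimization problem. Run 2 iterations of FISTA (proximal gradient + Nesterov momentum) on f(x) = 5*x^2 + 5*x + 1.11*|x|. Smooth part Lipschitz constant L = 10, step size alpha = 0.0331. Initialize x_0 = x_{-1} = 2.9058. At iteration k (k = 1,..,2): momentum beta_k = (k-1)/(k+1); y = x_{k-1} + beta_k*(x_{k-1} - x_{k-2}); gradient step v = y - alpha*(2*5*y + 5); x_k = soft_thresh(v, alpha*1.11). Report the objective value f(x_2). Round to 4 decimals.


FISTA on f(x) = 5*x^2 + 5*x + 1.11*|x|
L = 10, alpha = 0.0331
Iteration 1: beta = 0.0, y = 2.9058 + 0.0*(2.9058 - 2.9058) = 2.9058
  grad(y) = 34.058, v = y - alpha*grad = 1.7785
  prox(v) = soft_thresh(1.7785, 0.0367) = 1.7417
Iteration 2: beta = 0.3333, y = 1.7417 + 0.3333*(1.7417 - 2.9058) = 1.3537
  grad(y) = 18.5372, v = y - alpha*grad = 0.7401
  prox(v) = soft_thresh(0.7401, 0.0367) = 0.7034
f(x_2) = 5*0.7034^2 + 5*0.7034 + 1.11*|0.7034| = 6.7716


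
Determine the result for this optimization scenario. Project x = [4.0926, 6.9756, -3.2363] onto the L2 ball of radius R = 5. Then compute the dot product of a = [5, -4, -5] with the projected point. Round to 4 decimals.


Step 1: Compute ||x|| (intermediates to 6 decimals).
||x|| = sqrt(4.0926^2 + 6.9756^2 + (-3.2363)^2) = 8.711028
Step 2: Project.
Since ||x|| > R, scale = R/||x|| = 5/8.711028 = 0.573985, proj(x) = scale * x
proj(x) = [2.349091, 4.00389, -1.857588]
Step 3: Dot product.
a^T * proj(x) = 5*2.349091 - 4*4.00389 - 5*(-1.857588) = 5.0178


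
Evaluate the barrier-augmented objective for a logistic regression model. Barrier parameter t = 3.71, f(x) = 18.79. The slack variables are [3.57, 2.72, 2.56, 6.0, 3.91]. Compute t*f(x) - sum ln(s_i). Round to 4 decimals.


Step 1: Compute log-barrier.
ln values: [1.2726, 1.0006, 0.94, 1.7918, 1.3635]
phi = -(1.2726 + 1.0006 + 0.94 + 1.7918 + 1.3635) = -6.3685
Step 2: Compute augmented objective.
t*f(x) = 3.71*18.79 = 69.7109
Total = 69.7109 - 6.3685 = 63.3424


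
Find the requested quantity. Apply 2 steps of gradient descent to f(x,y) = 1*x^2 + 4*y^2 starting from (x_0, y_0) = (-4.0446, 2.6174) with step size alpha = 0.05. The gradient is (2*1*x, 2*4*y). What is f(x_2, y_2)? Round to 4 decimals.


Gradient descent on f(x,y) = 1*x^2 + 4*y^2.
Starting point: (-4.0446, 2.6174), alpha = 0.05
Step 1: grad_x = 2*1*-4.0446 = -8.0892, grad_y = 2*4*2.6174 = 20.9392
  x_1 = -4.0446 - 0.05*-8.0892 = -3.6401
  y_1 = 2.6174 - 0.05*20.9392 = 1.5704
Step 2: grad_x = 2*1*-3.6401 = -7.2803, grad_y = 2*4*1.5704 = 12.5635
  x_2 = -3.6401 - 0.05*-7.2803 = -3.2761
  y_2 = 1.5704 - 0.05*12.5635 = 0.9423
f(-3.2761, 0.9423) = 1*(-3.2761)^2 + 4*0.9423^2 = 14.2844


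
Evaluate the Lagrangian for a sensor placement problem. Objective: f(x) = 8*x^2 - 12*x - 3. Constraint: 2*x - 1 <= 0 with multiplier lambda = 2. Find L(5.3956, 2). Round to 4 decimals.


Step 1: Evaluate f(x).
f(5.3956) = 8*5.3956^2 - 12*5.3956 - 3 = 165.1528
Step 2: Evaluate g(x).
g(5.3956) = 2*5.3956 - 1 = 9.7912
Step 3: Compute Lagrangian.
L = 165.1528 + 2*9.7912 = 184.7352


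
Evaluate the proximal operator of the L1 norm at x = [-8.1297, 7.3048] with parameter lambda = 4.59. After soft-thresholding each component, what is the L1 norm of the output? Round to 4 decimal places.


Soft-thresholding with lambda = 4.59:
prox(-8.1297) = sign(-8.1297)*max(|-8.1297| - 4.59, 0) = -3.5397
prox(7.3048) = sign(7.3048)*max(|7.3048| - 4.59, 0) = 2.7148
prox(x) = [-3.5397, 2.7148]
||prox(x)||_1 = 3.5397 + 2.7148 = 6.2545


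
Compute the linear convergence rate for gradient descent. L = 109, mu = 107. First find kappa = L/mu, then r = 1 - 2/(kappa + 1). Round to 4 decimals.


Step 1: Compute the condition number.
kappa = L/mu = 109/107 = 1.0187
Step 2: Compute the convergence rate.
r = 1 - 2/(kappa + 1) = 1 - 2*mu/(L + mu) = (L - mu)/(L + mu) = 2/216 = 0.0093


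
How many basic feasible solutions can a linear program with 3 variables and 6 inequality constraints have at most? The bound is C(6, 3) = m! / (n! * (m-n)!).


Each vertex corresponds to some choice of n active constraints out of m, so the number of vertices is at most C(m, n) = m! / (n!(m-n)!).
m = 6, n = 3
Numerator: 6 * 5 * 4
Denominator: 3! = 6
C(6, 3) = 20


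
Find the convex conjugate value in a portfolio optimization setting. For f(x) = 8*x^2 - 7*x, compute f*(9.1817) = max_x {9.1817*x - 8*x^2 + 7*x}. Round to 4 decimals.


f*(y) = sup_x {y*x - a*x^2 - b*x} = sup_x {(y-b)*x - a*x^2}
FOC: (y - b) - 2a*x = 0 => x* = (y - b)/(2a)
x* = (9.1817 + 7)/(2*8) = 1.0114
f*(9.1817) = (y-b)^2/(4a) = (9.1817 + 7)^2/(4*8)
= 261.8474/32 = 8.1827


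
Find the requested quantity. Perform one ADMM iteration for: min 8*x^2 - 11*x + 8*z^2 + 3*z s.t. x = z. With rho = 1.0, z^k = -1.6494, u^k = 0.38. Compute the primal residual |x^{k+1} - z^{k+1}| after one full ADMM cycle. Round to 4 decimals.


ADMM iteration with rho = 1.0, z^k = -1.6494, u^k = 0.38
Step 1: x-update.
Minimize 8*x^2 - 11*x + (1.0/2)*(x + 1.6494 + 0.38)^2
FOC: (2*8 + 1.0)*x = 11 + 1.0*(-1.6494 - 0.38)
x^{k+1} = 0.5277
Step 2: z-update.
Minimize 8*z^2 + 3*z + (1.0/2)*(0.5277 - z + 0.38)^2
FOC: (2*8 + 1.0)*z = -3 + 1.0*(0.5277 + 0.38)
z^{k+1} = -0.1231
Step 3: u-update.
u^{k+1} = 0.38 + 0.5277 + 0.1231 = 1.0308
Step 4: Primal residual = |0.5277 + 0.1231| = 0.6508


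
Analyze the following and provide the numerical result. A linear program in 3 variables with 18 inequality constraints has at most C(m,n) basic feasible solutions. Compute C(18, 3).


Each vertex corresponds to some choice of n active constraints out of m, so the number of vertices is at most C(m, n) = m! / (n!(m-n)!).
m = 18, n = 3
Numerator: 18 * 17 * 16
Denominator: 3! = 6
C(18, 3) = 816


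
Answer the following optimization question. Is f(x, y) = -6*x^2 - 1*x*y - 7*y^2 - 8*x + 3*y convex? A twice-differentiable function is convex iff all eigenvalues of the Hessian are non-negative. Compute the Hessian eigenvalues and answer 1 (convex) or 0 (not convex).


The Hessian of f(x,y) = -6*x^2 - 1*x*y - 7*y^2 - 8*x + 3*y is:
H = [[-12, -1], [-1, -14]]
Trace = -12 - 14 = -26
Determinant = -12*-14 - (-1)^2 = 167
Discriminant = (-26)^2 - 4*167 = 8.0
Eigenvalues: lambda_1 = -14.4142, lambda_2 = -11.5858
The function is not convex.

0


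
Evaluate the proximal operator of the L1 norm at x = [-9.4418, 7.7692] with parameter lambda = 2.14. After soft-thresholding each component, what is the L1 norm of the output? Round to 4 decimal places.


Soft-thresholding with lambda = 2.14:
prox(-9.4418) = sign(-9.4418)*max(|-9.4418| - 2.14, 0) = -7.3018
prox(7.7692) = sign(7.7692)*max(|7.7692| - 2.14, 0) = 5.6292
prox(x) = [-7.3018, 5.6292]
||prox(x)||_1 = 7.3018 + 5.6292 = 12.931


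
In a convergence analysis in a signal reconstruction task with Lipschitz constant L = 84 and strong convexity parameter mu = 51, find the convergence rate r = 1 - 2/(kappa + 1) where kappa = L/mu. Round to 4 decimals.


Step 1: Compute the condition number.
kappa = L/mu = 84/51 = 1.6471
Step 2: Compute the convergence rate.
r = 1 - 2/(kappa + 1) = 1 - 2*mu/(L + mu) = (L - mu)/(L + mu) = 33/135 = 0.2444


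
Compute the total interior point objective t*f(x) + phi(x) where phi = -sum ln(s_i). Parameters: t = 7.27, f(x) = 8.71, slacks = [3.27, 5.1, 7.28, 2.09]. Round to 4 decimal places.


Step 1: Compute log-barrier.
ln values: [1.1848, 1.6292, 1.9851, 0.7372]
phi = -(1.1848 + 1.6292 + 1.9851 + 0.7372) = -5.5363
Step 2: Compute augmented objective.
t*f(x) = 7.27*8.71 = 63.3217
Total = 63.3217 - 5.5363 = 57.7854


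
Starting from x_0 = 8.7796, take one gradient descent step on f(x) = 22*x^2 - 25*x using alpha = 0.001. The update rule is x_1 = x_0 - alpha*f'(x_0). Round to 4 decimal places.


We compute the gradient at x_0 and apply the update.
f'(x) = 44*x - 25
f'(8.7796) = 44*8.7796 - 25 = 361.3024
x_1 = 8.7796 - 0.001*361.3024 = 8.4183


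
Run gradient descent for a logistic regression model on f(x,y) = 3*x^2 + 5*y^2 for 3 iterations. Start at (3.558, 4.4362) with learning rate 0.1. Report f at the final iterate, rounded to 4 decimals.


Gradient descent on f(x,y) = 3*x^2 + 5*y^2.
Starting point: (3.558, 4.4362), alpha = 0.1
Step 1: grad_x = 2*3*3.558 = 21.348, grad_y = 2*5*4.4362 = 44.362
  x_1 = 3.558 - 0.1*21.348 = 1.4232
  y_1 = 4.4362 - 0.1*44.362 = 0.0
Step 2: grad_x = 2*3*1.4232 = 8.5392, grad_y = 2*5*0.0 = 0.0
  x_2 = 1.4232 - 0.1*8.5392 = 0.5693
  y_2 = 0.0 - 0.1*0.0 = 0.0
Step 3: grad_x = 2*3*0.5693 = 3.4157, grad_y = 2*5*0.0 = 0.0
  x_3 = 0.5693 - 0.1*3.4157 = 0.2277
  y_3 = 0.0 - 0.1*0.0 = 0.0
f(0.2277, 0.0) = 3*0.2277^2 + 5*0.0^2 = 0.1556


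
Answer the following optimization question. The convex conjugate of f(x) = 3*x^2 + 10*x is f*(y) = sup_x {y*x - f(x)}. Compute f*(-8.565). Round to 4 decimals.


f*(y) = sup_x {y*x - a*x^2 - b*x} = sup_x {(y-b)*x - a*x^2}
FOC: (y - b) - 2a*x = 0 => x* = (y - b)/(2a)
x* = (-8.565 - 10)/(2*3) = -3.0942
f*(-8.565) = (y-b)^2/(4a) = (-8.565 - 10)^2/(4*3)
= 344.6592/12 = 28.7216


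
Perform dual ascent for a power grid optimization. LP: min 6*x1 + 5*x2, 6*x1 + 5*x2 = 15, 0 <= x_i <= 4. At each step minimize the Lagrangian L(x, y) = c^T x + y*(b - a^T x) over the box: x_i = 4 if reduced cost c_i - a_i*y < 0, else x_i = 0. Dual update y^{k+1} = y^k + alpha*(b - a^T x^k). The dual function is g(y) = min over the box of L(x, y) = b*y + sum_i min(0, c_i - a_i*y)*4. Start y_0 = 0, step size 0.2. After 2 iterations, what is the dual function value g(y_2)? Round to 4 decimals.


Dual ascent for LP: min 6*x1 + 5*x2, 6*x1 + 5*x2 = 15, 0 <= x_i <= 4
Step 1: y^k = 0.0, reduced costs: (6.0, 5.0)
  x^k = (0.0, 0.0), subgradient = b - a^T x = 15.0
  y^{k+1} = 0.0 + 0.2*15.0 = 3.0
Step 2: y^k = 3.0, reduced costs: (-12.0, -10.0)
  x^k = (4.0, 4.0), subgradient = b - a^T x = -29.0
  y^{k+1} = 3.0 + 0.2*-29.0 = -2.8
Dual objective at y_2 = -2.8: reduced costs (22.8, 19.0), box minimizer x = (0.0, 0.0)
g(y_2) = b*y + (c1 - a1*y)*x1 + (c2 - a2*y)*x2 = 15*(-2.8) + 22.8*0.0 + 19.0*0.0 = -42.0 + 0.0 + 0.0 = -42.0


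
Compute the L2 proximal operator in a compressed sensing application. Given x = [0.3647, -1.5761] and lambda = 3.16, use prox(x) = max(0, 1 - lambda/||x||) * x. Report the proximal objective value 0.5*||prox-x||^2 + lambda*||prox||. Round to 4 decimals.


Step 1: Compute ||x||.
||x|| = 1.6177
Step 2: Compute scaling factor.
scale = max(0, 1 - 3.16/1.6177) = 0.0
Step 3: prox(x) = [0.0, -0.0]
||prox(x)|| = 0.0
Step 4: Proximal objective.
0.5*||prox-x||^2 = 1.3085
lambda*||prox|| = 0.0
Total = 1.3085


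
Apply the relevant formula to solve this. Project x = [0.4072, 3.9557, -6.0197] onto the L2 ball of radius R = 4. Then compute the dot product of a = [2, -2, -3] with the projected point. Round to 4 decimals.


Step 1: Compute ||x|| (intermediates to 6 decimals).
||x|| = sqrt(0.4072^2 + 3.9557^2 + (-6.0197)^2) = 7.21458
Step 2: Project.
Since ||x|| > R, scale = R/||x|| = 4/7.21458 = 0.554433, proj(x) = scale * x
proj(x) = [0.225765, 2.193171, -3.33752]
Step 3: Dot product.
a^T * proj(x) = 2*0.225765 - 2*2.193171 - 3*(-3.33752) = 6.0777


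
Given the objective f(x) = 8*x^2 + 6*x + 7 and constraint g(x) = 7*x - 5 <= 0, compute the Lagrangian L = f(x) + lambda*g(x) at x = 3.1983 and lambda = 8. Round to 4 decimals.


Step 1: Evaluate f(x).
f(3.1983) = 8*3.1983^2 + 6*3.1983 + 7 = 108.0228
Step 2: Evaluate g(x).
g(3.1983) = 7*3.1983 - 5 = 17.3881
Step 3: Compute Lagrangian.
L = 108.0228 + 8*17.3881 = 247.1276


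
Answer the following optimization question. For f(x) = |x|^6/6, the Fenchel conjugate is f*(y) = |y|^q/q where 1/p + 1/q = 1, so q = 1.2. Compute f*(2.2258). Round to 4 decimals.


The conjugate exponent q satisfies 1/p + 1/q = 1.
p = 6, so q = 6/(6 - 1) = 1.2
|y|^q = 2.2258^1.2 = 2.6121
f*(2.2258) = 2.6121 / 1.2 = 2.1767


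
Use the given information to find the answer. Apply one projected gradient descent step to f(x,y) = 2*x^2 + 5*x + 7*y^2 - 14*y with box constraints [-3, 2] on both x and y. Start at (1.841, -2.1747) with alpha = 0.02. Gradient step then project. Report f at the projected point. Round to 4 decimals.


Step 1: Compute gradient at (1.841, -2.1747).
grad_x = 2*2*1.841 + 5 = 12.364
grad_y = 2*7*-2.1747 - 14 = -44.4458
Step 2: Gradient step.
x_raw = 1.841 - 0.02*12.364 = 1.5937
y_raw = -2.1747 - 0.02*-44.4458 = -1.2858
Step 3: Project onto [-3, 2].
x_proj = clip(1.5937) = 1.5937
y_proj = clip(-1.2858) = -1.2858
Step 4: Evaluate f.
f(1.5937, -1.2858) = 42.6221


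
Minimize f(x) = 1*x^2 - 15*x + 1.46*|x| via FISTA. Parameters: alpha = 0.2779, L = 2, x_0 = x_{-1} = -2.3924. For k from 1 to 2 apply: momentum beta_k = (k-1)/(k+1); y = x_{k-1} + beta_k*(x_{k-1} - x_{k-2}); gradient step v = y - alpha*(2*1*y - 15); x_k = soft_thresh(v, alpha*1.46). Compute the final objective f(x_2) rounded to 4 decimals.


FISTA on f(x) = 1*x^2 - 15*x + 1.46*|x|
L = 2, alpha = 0.2779
Iteration 1: beta = 0.0, y = -2.3924 + 0.0*(-2.3924 + 2.3924) = -2.3924
  grad(y) = -19.7848, v = y - alpha*grad = 3.1058
  prox(v) = soft_thresh(3.1058, 0.4057) = 2.7001
Iteration 2: beta = 0.3333, y = 2.7001 + 0.3333*(2.7001 + 2.3924) = 4.3975
  grad(y) = -6.2049, v = y - alpha*grad = 6.1219
  prox(v) = soft_thresh(6.1219, 0.4057) = 5.7162
f(x_2) = 1*5.7162^2 - 15*5.7162 + 1.46*|5.7162| = -44.7223


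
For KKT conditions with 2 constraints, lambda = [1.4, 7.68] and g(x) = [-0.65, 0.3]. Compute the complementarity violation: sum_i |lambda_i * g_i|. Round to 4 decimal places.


KKT complementary slackness check:
lambda_1 * g_1 = 1.4 * -0.65 = -0.91
lambda_2 * g_2 = 7.68 * 0.3 = 2.304
Total violation = 0.91 + 2.304 = 3.214


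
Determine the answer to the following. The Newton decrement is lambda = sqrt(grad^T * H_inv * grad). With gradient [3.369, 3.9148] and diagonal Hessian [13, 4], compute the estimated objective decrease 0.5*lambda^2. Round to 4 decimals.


Step 1: H is diagonal, so H^(-1) * g = [0.2592, 0.9787].
Step 2: g^T H^(-1) g = sum_i g_i^2 / H_ii
  = (3.369)^2/13 + (3.9148)^2/4
  = 0.8731 + 3.8314 = 4.7045
Step 3: Objective decrease = 0.5 * g^T H^(-1) g = 2.3523


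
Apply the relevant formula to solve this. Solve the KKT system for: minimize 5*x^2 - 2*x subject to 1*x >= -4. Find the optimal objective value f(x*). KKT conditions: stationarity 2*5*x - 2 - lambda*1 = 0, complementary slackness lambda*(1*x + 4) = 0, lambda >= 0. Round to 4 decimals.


Step 1: Try lambda = 0 (constraint inactive).
Stationarity: 2*5*x - 2 = 0
x* = 2/(2*5) = 0.2
Check constraint: 1*0.2 = 0.2 >= -4 -- satisfied.
Step 2: Compute optimal value.
f(x*) = 5*0.2^2 - 2*0.2 = -0.2


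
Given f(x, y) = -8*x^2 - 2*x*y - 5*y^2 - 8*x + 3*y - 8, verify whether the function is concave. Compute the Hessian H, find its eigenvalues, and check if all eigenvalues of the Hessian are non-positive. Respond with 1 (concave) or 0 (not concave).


The Hessian of f(x,y) = -8*x^2 - 2*x*y - 5*y^2 - 8*x + 3*y - 8 is:
H = [[-16, -2], [-2, -10]]
Trace = -16 - 10 = -26
Determinant = -16*-10 - (-2)^2 = 156
Discriminant = (-26)^2 - 4*156 = 52.0
Eigenvalues: lambda_1 = -16.6056, lambda_2 = -9.3944
The function is concave.

1


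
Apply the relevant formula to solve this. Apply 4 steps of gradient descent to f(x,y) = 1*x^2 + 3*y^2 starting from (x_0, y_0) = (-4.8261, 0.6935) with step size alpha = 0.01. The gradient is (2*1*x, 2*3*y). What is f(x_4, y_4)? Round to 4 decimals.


Gradient descent on f(x,y) = 1*x^2 + 3*y^2.
Starting point: (-4.8261, 0.6935), alpha = 0.01
Step 1: grad_x = 2*1*-4.8261 = -9.6522, grad_y = 2*3*0.6935 = 4.161
  x_1 = -4.8261 - 0.01*-9.6522 = -4.7296
  y_1 = 0.6935 - 0.01*4.161 = 0.6519
Step 2: grad_x = 2*1*-4.7296 = -9.4592, grad_y = 2*3*0.6519 = 3.9113
  x_2 = -4.7296 - 0.01*-9.4592 = -4.635
  y_2 = 0.6519 - 0.01*3.9113 = 0.6128
Step 3: grad_x = 2*1*-4.635 = -9.27, grad_y = 2*3*0.6128 = 3.6767
  x_3 = -4.635 - 0.01*-9.27 = -4.5423
  y_3 = 0.6128 - 0.01*3.6767 = 0.576
Step 4: grad_x = 2*1*-4.5423 = -9.0846, grad_y = 2*3*0.576 = 3.4561
  x_4 = -4.5423 - 0.01*-9.0846 = -4.4514
  y_4 = 0.576 - 0.01*3.4561 = 0.5414
f(-4.4514, 0.5414) = 1*(-4.4514)^2 + 3*0.5414^2 = 20.6948


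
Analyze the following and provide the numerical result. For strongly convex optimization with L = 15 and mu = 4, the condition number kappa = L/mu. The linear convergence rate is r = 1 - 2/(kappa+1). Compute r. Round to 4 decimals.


Step 1: Compute the condition number.
kappa = L/mu = 15/4 = 3.75
Step 2: Compute the convergence rate.
r = 1 - 2/(kappa + 1) = 1 - 2*mu/(L + mu) = (L - mu)/(L + mu) = 11/19 = 0.5789


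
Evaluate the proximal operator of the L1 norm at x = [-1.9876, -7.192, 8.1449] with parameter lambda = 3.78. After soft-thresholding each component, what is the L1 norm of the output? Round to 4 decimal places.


Soft-thresholding with lambda = 3.78:
prox(-1.9876) = sign(-1.9876)*max(|-1.9876| - 3.78, 0) = 0.0
prox(-7.192) = sign(-7.192)*max(|-7.192| - 3.78, 0) = -3.412
prox(8.1449) = sign(8.1449)*max(|8.1449| - 3.78, 0) = 4.3649
prox(x) = [0.0, -3.412, 4.3649]
||prox(x)||_1 = 0.0 + 3.412 + 4.3649 = 7.7769


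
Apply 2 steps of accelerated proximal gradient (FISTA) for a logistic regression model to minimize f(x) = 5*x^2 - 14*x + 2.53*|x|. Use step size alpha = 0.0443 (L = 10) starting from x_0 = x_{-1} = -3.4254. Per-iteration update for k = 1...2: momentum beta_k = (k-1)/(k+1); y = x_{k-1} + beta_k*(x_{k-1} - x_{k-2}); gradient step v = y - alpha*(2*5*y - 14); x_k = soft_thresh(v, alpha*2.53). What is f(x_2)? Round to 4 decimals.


FISTA on f(x) = 5*x^2 - 14*x + 2.53*|x|
L = 10, alpha = 0.0443
Iteration 1: beta = 0.0, y = -3.4254 + 0.0*(-3.4254 + 3.4254) = -3.4254
  grad(y) = -48.254, v = y - alpha*grad = -1.2877
  prox(v) = soft_thresh(-1.2877, 0.1121) = -1.1757
Iteration 2: beta = 0.3333, y = -1.1757 + 0.3333*(-1.1757 + 3.4254) = -0.4258
  grad(y) = -18.2576, v = y - alpha*grad = 0.3831
  prox(v) = soft_thresh(0.3831, 0.1121) = 0.271
f(x_2) = 5*0.271^2 - 14*0.271 + 2.53*|0.271| = -2.7409


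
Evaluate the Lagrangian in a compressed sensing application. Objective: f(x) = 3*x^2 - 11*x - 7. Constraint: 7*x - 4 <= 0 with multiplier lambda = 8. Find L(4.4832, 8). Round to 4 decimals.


Step 1: Evaluate f(x).
f(4.4832) = 3*4.4832^2 - 11*4.4832 - 7 = 3.982
Step 2: Evaluate g(x).
g(4.4832) = 7*4.4832 - 4 = 27.3824
Step 3: Compute Lagrangian.
L = 3.982 + 8*27.3824 = 223.0412


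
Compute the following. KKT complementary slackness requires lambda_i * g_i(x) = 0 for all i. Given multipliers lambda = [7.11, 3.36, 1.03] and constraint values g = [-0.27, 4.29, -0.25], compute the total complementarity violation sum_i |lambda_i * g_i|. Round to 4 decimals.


KKT complementary slackness check:
lambda_1 * g_1 = 7.11 * -0.27 = -1.9197
lambda_2 * g_2 = 3.36 * 4.29 = 14.4144
lambda_3 * g_3 = 1.03 * -0.25 = -0.2575
Total violation = 1.9197 + 14.4144 + 0.2575 = 16.5916


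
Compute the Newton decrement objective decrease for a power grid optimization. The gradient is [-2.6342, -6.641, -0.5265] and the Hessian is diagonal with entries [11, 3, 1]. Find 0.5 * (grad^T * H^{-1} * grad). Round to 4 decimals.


Step 1: H is diagonal, so H^(-1) * g = [-0.2395, -2.2137, -0.5265].
Step 2: g^T H^(-1) g = sum_i g_i^2 / H_ii
  = (-2.6342)^2/11 + (-6.641)^2/3 + (-0.5265)^2/1
  = 0.6308 + 14.701 + 0.2772 = 15.609
Step 3: Objective decrease = 0.5 * g^T H^(-1) g = 7.8045


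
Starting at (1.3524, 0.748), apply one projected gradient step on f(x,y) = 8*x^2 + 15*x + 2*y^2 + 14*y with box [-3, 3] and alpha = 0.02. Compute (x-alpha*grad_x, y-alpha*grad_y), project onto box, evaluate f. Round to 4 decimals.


Step 1: Compute gradient at (1.3524, 0.748).
grad_x = 2*8*1.3524 + 15 = 36.6384
grad_y = 2*2*0.748 + 14 = 16.992
Step 2: Gradient step.
x_raw = 1.3524 - 0.02*36.6384 = 0.6196
y_raw = 0.748 - 0.02*16.992 = 0.4082
Step 3: Project onto [-3, 3].
x_proj = clip(0.6196) = 0.6196
y_proj = clip(0.4082) = 0.4082
Step 4: Evaluate f.
f(0.6196, 0.4082) = 18.4135


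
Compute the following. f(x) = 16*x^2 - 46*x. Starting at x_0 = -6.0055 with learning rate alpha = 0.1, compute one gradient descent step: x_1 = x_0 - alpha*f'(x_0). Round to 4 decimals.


We compute the gradient at x_0 and apply the update.
f'(x) = 32*x - 46
f'(-6.0055) = 32*-6.0055 - 46 = -238.176
x_1 = -6.0055 - 0.1*-238.176 = 17.8121


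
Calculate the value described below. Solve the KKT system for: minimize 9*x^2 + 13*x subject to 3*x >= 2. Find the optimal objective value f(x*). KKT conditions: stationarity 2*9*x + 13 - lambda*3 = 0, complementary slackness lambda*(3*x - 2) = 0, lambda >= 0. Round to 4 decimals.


Step 1: Try lambda = 0 (constraint inactive).
x_unc = -13/(2*9) = -0.7222
Check: 3*-0.7222 = -2.1666 < 2 -- violated!
Step 2: Constraint must be active: 3*x = 2
x* = 2/3 = 0.6667 (rounded; the exact value 2/3 is used below)
lambda = (2*9*(2/3) + 13)/3 = 8.3333
Step 3: Compute optimal value.
f(x*) = 9*(2/3)^2 + 13*(2/3) = 12.6667


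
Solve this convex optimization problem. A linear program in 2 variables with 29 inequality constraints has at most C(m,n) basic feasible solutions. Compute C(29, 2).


Each vertex corresponds to some choice of n active constraints out of m, so the number of vertices is at most C(m, n) = m! / (n!(m-n)!).
m = 29, n = 2
Numerator: 29 * 28
Denominator: 2! = 2
C(29, 2) = 406


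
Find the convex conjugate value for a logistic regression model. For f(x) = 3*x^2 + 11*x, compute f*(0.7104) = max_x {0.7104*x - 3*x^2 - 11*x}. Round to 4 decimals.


f*(y) = sup_x {y*x - a*x^2 - b*x} = sup_x {(y-b)*x - a*x^2}
FOC: (y - b) - 2a*x = 0 => x* = (y - b)/(2a)
x* = (0.7104 - 11)/(2*3) = -1.7149
f*(0.7104) = (y-b)^2/(4a) = (0.7104 - 11)^2/(4*3)
= 105.8759/12 = 8.823


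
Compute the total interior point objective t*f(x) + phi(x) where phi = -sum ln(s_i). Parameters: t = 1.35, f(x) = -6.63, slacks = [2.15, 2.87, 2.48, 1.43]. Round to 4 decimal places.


Step 1: Compute log-barrier.
ln values: [0.7655, 1.0543, 0.9083, 0.3577]
phi = -(0.7655 + 1.0543 + 0.9083 + 0.3577) = -3.0857
Step 2: Compute augmented objective.
t*f(x) = 1.35*-6.63 = -8.9505
Total = -8.9505 - 3.0857 = -12.0362


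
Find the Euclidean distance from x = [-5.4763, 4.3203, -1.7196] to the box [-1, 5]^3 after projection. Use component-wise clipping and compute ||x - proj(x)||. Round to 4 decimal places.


Project each component onto [-1, 5].
clip(-5.4763) = -1.0, clip(4.3203) = 4.3203, clip(-1.7196) = -1.0
Projection = [-1.0, 4.3203, -1.0]
Squared diffs: [20.0373, 0.0, 0.5178]
Distance = sqrt(20.5551) = 4.5338


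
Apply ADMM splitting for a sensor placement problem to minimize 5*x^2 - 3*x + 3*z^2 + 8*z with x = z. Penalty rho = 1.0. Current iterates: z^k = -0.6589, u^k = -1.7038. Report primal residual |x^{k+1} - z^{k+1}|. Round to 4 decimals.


ADMM iteration with rho = 1.0, z^k = -0.6589, u^k = -1.7038
Step 1: x-update.
Minimize 5*x^2 - 3*x + (1.0/2)*(x + 0.6589 - 1.7038)^2
FOC: (2*5 + 1.0)*x = 3 + 1.0*(-0.6589 + 1.7038)
x^{k+1} = 0.3677
Step 2: z-update.
Minimize 3*z^2 + 8*z + (1.0/2)*(0.3677 - z - 1.7038)^2
FOC: (2*3 + 1.0)*z = -8 + 1.0*(0.3677 - 1.7038)
z^{k+1} = -1.3337
Step 3: u-update.
u^{k+1} = -1.7038 + 0.3677 + 1.3337 = -0.0024
Step 4: Primal residual = |0.3677 + 1.3337| = 1.7014


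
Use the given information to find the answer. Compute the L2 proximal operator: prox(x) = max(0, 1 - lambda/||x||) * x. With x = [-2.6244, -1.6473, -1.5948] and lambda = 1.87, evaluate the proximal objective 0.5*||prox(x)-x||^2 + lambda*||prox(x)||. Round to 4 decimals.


Step 1: Compute ||x||.
||x|| = 3.4849
Step 2: Compute scaling factor.
scale = max(0, 1 - 1.87/3.4849) = 0.4634
Step 3: prox(x) = [-1.2161, -0.7634, -0.739]
||prox(x)|| = 1.6149
Step 4: Proximal objective.
0.5*||prox-x||^2 = 1.7485
lambda*||prox|| = 3.0199
Total = 4.7683


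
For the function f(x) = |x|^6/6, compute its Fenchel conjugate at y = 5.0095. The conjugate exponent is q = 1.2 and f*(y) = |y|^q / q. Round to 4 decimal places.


The conjugate exponent q satisfies 1/p + 1/q = 1.
p = 6, so q = 6/(6 - 1) = 1.2
|y|^q = 5.0095^1.2 = 6.9144
f*(5.0095) = 6.9144 / 1.2 = 5.762


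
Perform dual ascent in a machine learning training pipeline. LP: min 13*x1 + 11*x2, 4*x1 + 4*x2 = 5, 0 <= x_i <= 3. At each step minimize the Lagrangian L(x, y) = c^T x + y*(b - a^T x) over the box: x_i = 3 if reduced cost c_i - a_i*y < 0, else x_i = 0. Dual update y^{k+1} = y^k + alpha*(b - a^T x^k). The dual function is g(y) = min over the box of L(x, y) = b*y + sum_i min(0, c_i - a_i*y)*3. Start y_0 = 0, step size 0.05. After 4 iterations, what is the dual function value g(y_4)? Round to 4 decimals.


Dual ascent for LP: min 13*x1 + 11*x2, 4*x1 + 4*x2 = 5, 0 <= x_i <= 3
Step 1: y^k = 0.0, reduced costs: (13.0, 11.0)
  x^k = (0.0, 0.0), subgradient = b - a^T x = 5.0
  y^{k+1} = 0.0 + 0.05*5.0 = 0.25
Step 2: y^k = 0.25, reduced costs: (12.0, 10.0)
  x^k = (0.0, 0.0), subgradient = b - a^T x = 5.0
  y^{k+1} = 0.25 + 0.05*5.0 = 0.5
Step 3: y^k = 0.5, reduced costs: (11.0, 9.0)
  x^k = (0.0, 0.0), subgradient = b - a^T x = 5.0
  y^{k+1} = 0.5 + 0.05*5.0 = 0.75
Step 4: y^k = 0.75, reduced costs: (10.0, 8.0)
  x^k = (0.0, 0.0), subgradient = b - a^T x = 5.0
  y^{k+1} = 0.75 + 0.05*5.0 = 1.0
Dual objective at y_4 = 1.0: reduced costs (9.0, 7.0), box minimizer x = (0.0, 0.0)
g(y_4) = b*y + (c1 - a1*y)*x1 + (c2 - a2*y)*x2 = 5*1.0 + 9.0*0.0 + 7.0*0.0 = 5.0 + 0.0 + 0.0 = 5.0


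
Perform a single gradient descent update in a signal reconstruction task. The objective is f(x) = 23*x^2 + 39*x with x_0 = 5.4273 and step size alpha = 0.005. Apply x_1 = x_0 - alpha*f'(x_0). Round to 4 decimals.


We compute the gradient at x_0 and apply the update.
f'(x) = 46*x + 39
f'(5.4273) = 46*5.4273 + 39 = 288.6558
x_1 = 5.4273 - 0.005*288.6558 = 3.984


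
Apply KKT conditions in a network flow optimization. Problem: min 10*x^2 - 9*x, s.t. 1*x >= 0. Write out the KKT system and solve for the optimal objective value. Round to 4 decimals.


Step 1: Try lambda = 0 (constraint inactive).
Stationarity: 2*10*x - 9 = 0
x* = 9/(2*10) = 0.45
Check constraint: 1*0.45 = 0.45 >= 0 -- satisfied.
Step 2: Compute optimal value.
f(x*) = 10*0.45^2 - 9*0.45 = -2.025


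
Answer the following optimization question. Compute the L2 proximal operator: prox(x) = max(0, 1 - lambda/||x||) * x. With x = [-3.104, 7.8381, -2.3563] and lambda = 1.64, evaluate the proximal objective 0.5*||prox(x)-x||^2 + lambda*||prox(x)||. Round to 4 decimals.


Step 1: Compute ||x||.
||x|| = 8.7534
Step 2: Compute scaling factor.
scale = max(0, 1 - 1.64/8.7534) = 0.8126
Step 3: prox(x) = [-2.5225, 6.3696, -1.9148]
||prox(x)|| = 7.1134
Step 4: Proximal objective.
0.5*||prox-x||^2 = 1.3448
lambda*||prox|| = 11.666
Total = 13.0108


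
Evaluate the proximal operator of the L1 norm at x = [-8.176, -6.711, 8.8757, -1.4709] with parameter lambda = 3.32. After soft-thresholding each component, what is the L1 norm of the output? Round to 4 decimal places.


Soft-thresholding with lambda = 3.32:
prox(-8.176) = sign(-8.176)*max(|-8.176| - 3.32, 0) = -4.856
prox(-6.711) = sign(-6.711)*max(|-6.711| - 3.32, 0) = -3.391
prox(8.8757) = sign(8.8757)*max(|8.8757| - 3.32, 0) = 5.5557
prox(-1.4709) = sign(-1.4709)*max(|-1.4709| - 3.32, 0) = 0.0
prox(x) = [-4.856, -3.391, 5.5557, 0.0]
||prox(x)||_1 = 4.856 + 3.391 + 5.5557 + 0.0 = 13.8027


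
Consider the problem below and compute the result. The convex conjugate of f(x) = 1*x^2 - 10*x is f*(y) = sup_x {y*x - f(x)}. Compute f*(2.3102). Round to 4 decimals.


f*(y) = sup_x {y*x - a*x^2 - b*x} = sup_x {(y-b)*x - a*x^2}
FOC: (y - b) - 2a*x = 0 => x* = (y - b)/(2a)
x* = (2.3102 + 10)/(2*1) = 6.1551
f*(2.3102) = (y-b)^2/(4a) = (2.3102 + 10)^2/(4*1)
= 151.541/4 = 37.8853


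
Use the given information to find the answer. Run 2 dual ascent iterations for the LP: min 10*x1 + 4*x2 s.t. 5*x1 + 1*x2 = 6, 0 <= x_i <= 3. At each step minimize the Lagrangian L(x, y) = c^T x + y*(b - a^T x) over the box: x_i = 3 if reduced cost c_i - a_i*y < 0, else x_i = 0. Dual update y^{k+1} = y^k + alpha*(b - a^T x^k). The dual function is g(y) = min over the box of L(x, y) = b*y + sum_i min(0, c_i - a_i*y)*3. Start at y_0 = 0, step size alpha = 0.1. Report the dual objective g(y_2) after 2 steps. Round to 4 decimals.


Dual ascent for LP: min 10*x1 + 4*x2, 5*x1 + 1*x2 = 6, 0 <= x_i <= 3
Step 1: y^k = 0.0, reduced costs: (10.0, 4.0)
  x^k = (0.0, 0.0), subgradient = b - a^T x = 6.0
  y^{k+1} = 0.0 + 0.1*6.0 = 0.6
Step 2: y^k = 0.6, reduced costs: (7.0, 3.4)
  x^k = (0.0, 0.0), subgradient = b - a^T x = 6.0
  y^{k+1} = 0.6 + 0.1*6.0 = 1.2
Dual objective at y_2 = 1.2: reduced costs (4.0, 2.8), box minimizer x = (0.0, 0.0)
g(y_2) = b*y + (c1 - a1*y)*x1 + (c2 - a2*y)*x2 = 6*1.2 + 4.0*0.0 + 2.8*0.0 = 7.2 + 0.0 + 0.0 = 7.2


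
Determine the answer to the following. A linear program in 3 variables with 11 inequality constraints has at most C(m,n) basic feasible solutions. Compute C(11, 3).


Each vertex corresponds to some choice of n active constraints out of m, so the number of vertices is at most C(m, n) = m! / (n!(m-n)!).
m = 11, n = 3
Numerator: 11 * 10 * 9
Denominator: 3! = 6
C(11, 3) = 165


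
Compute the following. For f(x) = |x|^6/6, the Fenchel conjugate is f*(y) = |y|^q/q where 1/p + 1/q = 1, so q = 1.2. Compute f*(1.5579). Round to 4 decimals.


The conjugate exponent q satisfies 1/p + 1/q = 1.
p = 6, so q = 6/(6 - 1) = 1.2
|y|^q = 1.5579^1.2 = 1.7023
f*(1.5579) = 1.7023 / 1.2 = 1.4186


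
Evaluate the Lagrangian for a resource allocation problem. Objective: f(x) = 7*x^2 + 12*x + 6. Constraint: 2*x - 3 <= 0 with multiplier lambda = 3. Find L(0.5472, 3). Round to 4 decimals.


Step 1: Evaluate f(x).
f(0.5472) = 7*0.5472^2 + 12*0.5472 + 6 = 14.6624
Step 2: Evaluate g(x).
g(0.5472) = 2*0.5472 - 3 = -1.9056
Step 3: Compute Lagrangian.
L = 14.6624 + 3*-1.9056 = 8.9456


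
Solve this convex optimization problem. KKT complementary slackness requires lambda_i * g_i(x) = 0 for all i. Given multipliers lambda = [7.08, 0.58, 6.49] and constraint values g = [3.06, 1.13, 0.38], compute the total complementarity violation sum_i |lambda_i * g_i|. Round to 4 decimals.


KKT complementary slackness check:
lambda_1 * g_1 = 7.08 * 3.06 = 21.6648
lambda_2 * g_2 = 0.58 * 1.13 = 0.6554
lambda_3 * g_3 = 6.49 * 0.38 = 2.4662
Total violation = 21.6648 + 0.6554 + 2.4662 = 24.7864


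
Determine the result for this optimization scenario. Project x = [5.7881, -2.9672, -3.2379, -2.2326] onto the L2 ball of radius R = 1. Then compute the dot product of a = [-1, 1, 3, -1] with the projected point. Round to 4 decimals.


Step 1: Compute ||x|| (intermediates to 6 decimals).
||x|| = sqrt(5.7881^2 + (-2.9672)^2 + (-3.2379)^2 + (-2.2326)^2) = 7.600979
Step 2: Project.
Since ||x|| > R, scale = R/||x|| = 1/7.600979 = 0.131562, proj(x) = scale * x
proj(x) = [0.761494, -0.390371, -0.425985, -0.293725]
Step 3: Dot product.
a^T * proj(x) = -1*0.761494 + 1*(-0.390371) + 3*(-0.425985) - 1*(-0.293725) = -2.1361


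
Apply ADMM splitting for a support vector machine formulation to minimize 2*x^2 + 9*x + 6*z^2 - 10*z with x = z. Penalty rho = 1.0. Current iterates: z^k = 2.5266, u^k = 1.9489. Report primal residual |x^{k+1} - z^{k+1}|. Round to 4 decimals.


ADMM iteration with rho = 1.0, z^k = 2.5266, u^k = 1.9489
Step 1: x-update.
Minimize 2*x^2 + 9*x + (1.0/2)*(x - 2.5266 + 1.9489)^2
FOC: (2*2 + 1.0)*x = -9 + 1.0*(2.5266 - 1.9489)
x^{k+1} = -1.6845
Step 2: z-update.
Minimize 6*z^2 - 10*z + (1.0/2)*(-1.6845 - z + 1.9489)^2
FOC: (2*6 + 1.0)*z = 10 + 1.0*(-1.6845 + 1.9489)
z^{k+1} = 0.7896
Step 3: u-update.
u^{k+1} = 1.9489 - 1.6845 - 0.7896 = -0.5251
Step 4: Primal residual = |-1.6845 - 0.7896| = 2.474


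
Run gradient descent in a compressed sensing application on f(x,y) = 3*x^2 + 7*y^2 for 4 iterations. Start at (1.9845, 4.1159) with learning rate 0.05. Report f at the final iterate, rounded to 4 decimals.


Gradient descent on f(x,y) = 3*x^2 + 7*y^2.
Starting point: (1.9845, 4.1159), alpha = 0.05
Step 1: grad_x = 2*3*1.9845 = 11.907, grad_y = 2*7*4.1159 = 57.6226
  x_1 = 1.9845 - 0.05*11.907 = 1.3892
  y_1 = 4.1159 - 0.05*57.6226 = 1.2348
Step 2: grad_x = 2*3*1.3892 = 8.3349, grad_y = 2*7*1.2348 = 17.2868
  x_2 = 1.3892 - 0.05*8.3349 = 0.9724
  y_2 = 1.2348 - 0.05*17.2868 = 0.3704
Step 3: grad_x = 2*3*0.9724 = 5.8344, grad_y = 2*7*0.3704 = 5.186
  x_3 = 0.9724 - 0.05*5.8344 = 0.6807
  y_3 = 0.3704 - 0.05*5.186 = 0.1111
Step 4: grad_x = 2*3*0.6807 = 4.0841, grad_y = 2*7*0.1111 = 1.5558
  x_4 = 0.6807 - 0.05*4.0841 = 0.4765
  y_4 = 0.1111 - 0.05*1.5558 = 0.0333
f(0.4765, 0.0333) = 3*0.4765^2 + 7*0.0333^2 = 0.6889


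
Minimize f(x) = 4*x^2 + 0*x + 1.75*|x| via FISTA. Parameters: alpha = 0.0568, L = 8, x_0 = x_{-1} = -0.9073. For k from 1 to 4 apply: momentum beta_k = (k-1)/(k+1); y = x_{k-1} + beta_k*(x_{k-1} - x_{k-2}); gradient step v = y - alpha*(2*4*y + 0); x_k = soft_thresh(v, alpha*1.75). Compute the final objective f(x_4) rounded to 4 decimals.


FISTA on f(x) = 4*x^2 + 0*x + 1.75*|x|
L = 8, alpha = 0.0568
Iteration 1: beta = 0.0, y = -0.9073 + 0.0*(-0.9073 + 0.9073) = -0.9073
  grad(y) = -7.2584, v = y - alpha*grad = -0.495
  prox(v) = soft_thresh(-0.495, 0.0994) = -0.3956
Iteration 2: beta = 0.3333, y = -0.3956 + 0.3333*(-0.3956 + 0.9073) = -0.2251
  grad(y) = -1.8005, v = y - alpha*grad = -0.1228
  prox(v) = soft_thresh(-0.1228, 0.0994) = -0.0234
Iteration 3: beta = 0.5, y = -0.0234 + 0.5*(-0.0234 + 0.3956) = 0.1627
  grad(y) = 1.3018, v = y - alpha*grad = 0.0888
  prox(v) = soft_thresh(0.0888, 0.0994) = 0.0
Iteration 4: beta = 0.6, y = 0.0 + 0.6*(0.0 + 0.0234) = 0.014
  grad(y) = 0.1123, v = y - alpha*grad = 0.0077
  prox(v) = soft_thresh(0.0077, 0.0994) = 0.0
f(x_4) = 4*0.0^2 + 0*0.0 + 1.75*|0.0| = 0.0


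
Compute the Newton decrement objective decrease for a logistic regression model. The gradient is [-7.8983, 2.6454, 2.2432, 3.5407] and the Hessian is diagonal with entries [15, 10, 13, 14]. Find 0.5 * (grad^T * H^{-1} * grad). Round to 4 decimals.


Step 1: H is diagonal, so H^(-1) * g = [-0.5266, 0.2645, 0.1726, 0.2529].
Step 2: g^T H^(-1) g = sum_i g_i^2 / H_ii
  = (-7.8983)^2/15 + (2.6454)^2/10 + (2.2432)^2/13 + (3.5407)^2/14
  = 4.1589 + 0.6998 + 0.3871 + 0.8955 = 6.1412
Step 3: Objective decrease = 0.5 * g^T H^(-1) g = 3.0706
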